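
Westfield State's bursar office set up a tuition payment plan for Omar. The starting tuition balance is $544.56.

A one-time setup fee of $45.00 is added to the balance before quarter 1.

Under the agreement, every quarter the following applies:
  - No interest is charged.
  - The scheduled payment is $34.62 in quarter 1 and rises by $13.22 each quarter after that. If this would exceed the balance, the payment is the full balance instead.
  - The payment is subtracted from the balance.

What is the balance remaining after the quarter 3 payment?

Quarter 1: opening $589.56; payment $34.62; balance $554.94
Quarter 2: opening $554.94; payment $47.84; balance $507.10
Quarter 3: opening $507.10; payment $61.06; balance $446.04

$446.04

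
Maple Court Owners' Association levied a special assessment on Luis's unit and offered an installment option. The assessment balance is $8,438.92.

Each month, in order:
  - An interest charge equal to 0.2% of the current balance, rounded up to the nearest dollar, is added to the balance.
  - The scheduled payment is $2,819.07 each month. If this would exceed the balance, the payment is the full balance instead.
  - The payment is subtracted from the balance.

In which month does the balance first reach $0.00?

4

Month 1: $8,438.92 +$17.00 interest = $8,455.92; pay $2,819.07 → $5,636.85
Month 2: $5,636.85 +$12.00 interest = $5,648.85; pay $2,819.07 → $2,829.78
Month 3: $2,829.78 +$6.00 interest = $2,835.78; pay $2,819.07 → $16.71
Month 4: $16.71 +$1.00 interest = $17.71; pay $17.71 → $0.00
Balance reaches $0.00 in month 4.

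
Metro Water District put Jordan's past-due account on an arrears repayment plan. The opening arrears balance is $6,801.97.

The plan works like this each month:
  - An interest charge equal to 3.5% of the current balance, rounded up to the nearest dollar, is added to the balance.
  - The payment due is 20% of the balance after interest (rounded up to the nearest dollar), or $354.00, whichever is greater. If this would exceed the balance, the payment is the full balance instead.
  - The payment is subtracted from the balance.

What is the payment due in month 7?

Month 1: $6,801.97 +$239.00 interest = $7,040.97; pay $1,409.00 → $5,631.97
Month 2: $5,631.97 +$198.00 interest = $5,829.97; pay $1,166.00 → $4,663.97
Month 3: $4,663.97 +$164.00 interest = $4,827.97; pay $966.00 → $3,861.97
Month 4: $3,861.97 +$136.00 interest = $3,997.97; pay $800.00 → $3,197.97
Month 5: $3,197.97 +$112.00 interest = $3,309.97; pay $662.00 → $2,647.97
Month 6: $2,647.97 +$93.00 interest = $2,740.97; pay $549.00 → $2,191.97
Month 7: $2,191.97 +$77.00 interest = $2,268.97; pay $454.00 → $1,814.97

$454.00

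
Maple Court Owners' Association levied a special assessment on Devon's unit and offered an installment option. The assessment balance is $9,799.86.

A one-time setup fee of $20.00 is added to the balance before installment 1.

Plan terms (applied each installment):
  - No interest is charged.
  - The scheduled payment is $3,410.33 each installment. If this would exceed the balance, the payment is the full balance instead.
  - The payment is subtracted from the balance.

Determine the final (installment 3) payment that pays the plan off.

$2,999.20

# | Opening | Payment | End bal
1 | $9,819.86 | $3,410.33 | $6,409.53
2 | $6,409.53 | $3,410.33 | $2,999.20
3 | $2,999.20 | $2,999.20 | $0.00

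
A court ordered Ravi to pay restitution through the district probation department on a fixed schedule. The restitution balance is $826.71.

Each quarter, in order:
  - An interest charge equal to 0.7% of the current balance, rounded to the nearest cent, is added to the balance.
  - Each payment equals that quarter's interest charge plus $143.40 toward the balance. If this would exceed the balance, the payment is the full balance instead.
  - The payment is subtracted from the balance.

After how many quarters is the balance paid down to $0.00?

6

Quarter 1: $826.71 +$5.79 interest = $832.50; pay $149.19 → $683.31
Quarter 2: $683.31 +$4.78 interest = $688.09; pay $148.18 → $539.91
Quarter 3: $539.91 +$3.78 interest = $543.69; pay $147.18 → $396.51
Quarter 4: $396.51 +$2.78 interest = $399.29; pay $146.18 → $253.11
Quarter 5: $253.11 +$1.77 interest = $254.88; pay $145.17 → $109.71
Quarter 6: $109.71 +$0.77 interest = $110.48; pay $110.48 → $0.00
Balance reaches $0.00 in quarter 6.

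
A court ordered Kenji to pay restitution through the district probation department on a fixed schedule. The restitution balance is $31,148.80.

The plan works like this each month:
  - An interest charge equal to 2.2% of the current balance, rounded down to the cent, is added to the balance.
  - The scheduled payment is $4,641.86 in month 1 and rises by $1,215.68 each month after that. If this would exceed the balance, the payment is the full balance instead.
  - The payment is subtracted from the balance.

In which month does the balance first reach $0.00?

5

Month 1: $31,148.80 +$685.27 interest = $31,834.07; pay $4,641.86 → $27,192.21
Month 2: $27,192.21 +$598.22 interest = $27,790.43; pay $5,857.54 → $21,932.89
Month 3: $21,932.89 +$482.52 interest = $22,415.41; pay $7,073.22 → $15,342.19
Month 4: $15,342.19 +$337.52 interest = $15,679.71; pay $8,288.90 → $7,390.81
Month 5: $7,390.81 +$162.59 interest = $7,553.40; pay $7,553.40 → $0.00
Balance reaches $0.00 in month 5.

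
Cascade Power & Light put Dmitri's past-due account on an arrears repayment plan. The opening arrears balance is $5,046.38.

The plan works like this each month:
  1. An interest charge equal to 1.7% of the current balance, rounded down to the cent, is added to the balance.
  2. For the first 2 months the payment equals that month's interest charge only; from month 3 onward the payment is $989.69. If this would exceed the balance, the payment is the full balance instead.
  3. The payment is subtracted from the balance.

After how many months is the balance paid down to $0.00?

Month 1: opening $5,046.38; interest $85.78 → $5,132.16; payment $85.78; balance $5,046.38
Month 2: opening $5,046.38; interest $85.78 → $5,132.16; payment $85.78; balance $5,046.38
Month 3: opening $5,046.38; interest $85.78 → $5,132.16; payment $989.69; balance $4,142.47
Month 4: opening $4,142.47; interest $70.42 → $4,212.89; payment $989.69; balance $3,223.20
Month 5: opening $3,223.20; interest $54.79 → $3,277.99; payment $989.69; balance $2,288.30
Month 6: opening $2,288.30; interest $38.90 → $2,327.20; payment $989.69; balance $1,337.51
Month 7: opening $1,337.51; interest $22.73 → $1,360.24; payment $989.69; balance $370.55
Month 8: opening $370.55; interest $6.29 → $376.84; payment $376.84; balance $0.00
Balance reaches $0.00 in month 8.

8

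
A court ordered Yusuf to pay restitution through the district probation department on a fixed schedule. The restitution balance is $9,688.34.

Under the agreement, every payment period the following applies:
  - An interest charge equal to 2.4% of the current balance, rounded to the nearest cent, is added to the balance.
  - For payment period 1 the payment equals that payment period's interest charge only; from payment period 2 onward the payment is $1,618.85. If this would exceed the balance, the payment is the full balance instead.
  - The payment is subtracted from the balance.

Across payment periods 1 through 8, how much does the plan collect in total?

$10,821.16

Payment period 1: $9,688.34 +$232.52 interest = $9,920.86; pay $232.52 → $9,688.34
Payment period 2: $9,688.34 +$232.52 interest = $9,920.86; pay $1,618.85 → $8,302.01
Payment period 3: $8,302.01 +$199.25 interest = $8,501.26; pay $1,618.85 → $6,882.41
Payment period 4: $6,882.41 +$165.18 interest = $7,047.59; pay $1,618.85 → $5,428.74
Payment period 5: $5,428.74 +$130.29 interest = $5,559.03; pay $1,618.85 → $3,940.18
Payment period 6: $3,940.18 +$94.56 interest = $4,034.74; pay $1,618.85 → $2,415.89
Payment period 7: $2,415.89 +$57.98 interest = $2,473.87; pay $1,618.85 → $855.02
Payment period 8: $855.02 +$20.52 interest = $875.54; pay $875.54 → $0.00
Total paid: $10,821.16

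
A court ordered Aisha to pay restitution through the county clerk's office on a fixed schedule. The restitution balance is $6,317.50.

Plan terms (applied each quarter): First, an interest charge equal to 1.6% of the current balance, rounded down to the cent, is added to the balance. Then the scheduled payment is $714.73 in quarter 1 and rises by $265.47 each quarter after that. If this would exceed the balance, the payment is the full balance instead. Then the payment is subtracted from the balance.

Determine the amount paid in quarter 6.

$459.18

Quarter 1: opening $6,317.50; interest $101.08 → $6,418.58; payment $714.73; balance $5,703.85
Quarter 2: opening $5,703.85; interest $91.26 → $5,795.11; payment $980.20; balance $4,814.91
Quarter 3: opening $4,814.91; interest $77.03 → $4,891.94; payment $1,245.67; balance $3,646.27
Quarter 4: opening $3,646.27; interest $58.34 → $3,704.61; payment $1,511.14; balance $2,193.47
Quarter 5: opening $2,193.47; interest $35.09 → $2,228.56; payment $1,776.61; balance $451.95
Quarter 6: opening $451.95; interest $7.23 → $459.18; payment $459.18; balance $0.00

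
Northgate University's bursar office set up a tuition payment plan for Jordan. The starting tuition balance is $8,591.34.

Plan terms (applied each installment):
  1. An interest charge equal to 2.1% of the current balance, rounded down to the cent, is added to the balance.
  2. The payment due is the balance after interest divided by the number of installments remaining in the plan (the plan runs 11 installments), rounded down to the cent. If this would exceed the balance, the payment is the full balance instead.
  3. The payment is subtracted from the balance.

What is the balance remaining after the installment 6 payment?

Installment 1: opening $8,591.34; interest $180.41 → $8,771.75; payment $797.43; balance $7,974.32
Installment 2: opening $7,974.32; interest $167.46 → $8,141.78; payment $814.17; balance $7,327.61
Installment 3: opening $7,327.61; interest $153.87 → $7,481.48; payment $831.27; balance $6,650.21
Installment 4: opening $6,650.21; interest $139.65 → $6,789.86; payment $848.73; balance $5,941.13
Installment 5: opening $5,941.13; interest $124.76 → $6,065.89; payment $866.55; balance $5,199.34
Installment 6: opening $5,199.34; interest $109.18 → $5,308.52; payment $884.75; balance $4,423.77

$4,423.77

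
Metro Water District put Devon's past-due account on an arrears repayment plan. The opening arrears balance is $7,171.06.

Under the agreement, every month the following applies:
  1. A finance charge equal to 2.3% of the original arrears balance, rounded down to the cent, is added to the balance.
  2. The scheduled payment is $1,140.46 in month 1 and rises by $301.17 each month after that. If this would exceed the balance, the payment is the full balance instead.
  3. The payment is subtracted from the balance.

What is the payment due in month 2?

# | Opening | Interest | Payment | End bal
1 | $7,171.06 | $164.93 | $1,140.46 | $6,195.53
2 | $6,195.53 | $164.93 | $1,441.63 | $4,918.83

$1,441.63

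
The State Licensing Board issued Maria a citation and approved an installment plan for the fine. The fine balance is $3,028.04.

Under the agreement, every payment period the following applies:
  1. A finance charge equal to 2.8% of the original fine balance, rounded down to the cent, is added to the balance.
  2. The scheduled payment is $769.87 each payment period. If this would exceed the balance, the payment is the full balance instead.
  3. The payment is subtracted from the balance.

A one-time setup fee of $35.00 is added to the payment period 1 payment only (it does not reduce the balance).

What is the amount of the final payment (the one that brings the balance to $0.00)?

Payment period 1: $3,028.04 +$84.78 interest = $3,112.82; pay $769.87 (+ $35.00 fee) → $2,342.95
Payment period 2: $2,342.95 +$84.78 interest = $2,427.73; pay $769.87 → $1,657.86
Payment period 3: $1,657.86 +$84.78 interest = $1,742.64; pay $769.87 → $972.77
Payment period 4: $972.77 +$84.78 interest = $1,057.55; pay $769.87 → $287.68
Payment period 5: $287.68 +$84.78 interest = $372.46; pay $372.46 → $0.00

$372.46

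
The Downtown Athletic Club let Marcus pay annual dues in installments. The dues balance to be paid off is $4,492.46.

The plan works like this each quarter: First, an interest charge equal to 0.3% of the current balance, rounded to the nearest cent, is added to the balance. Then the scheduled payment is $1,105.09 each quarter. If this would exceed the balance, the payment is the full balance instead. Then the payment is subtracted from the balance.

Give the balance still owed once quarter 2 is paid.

$2,305.96

Quarter 1: opening $4,492.46; interest $13.48 → $4,505.94; payment $1,105.09; balance $3,400.85
Quarter 2: opening $3,400.85; interest $10.20 → $3,411.05; payment $1,105.09; balance $2,305.96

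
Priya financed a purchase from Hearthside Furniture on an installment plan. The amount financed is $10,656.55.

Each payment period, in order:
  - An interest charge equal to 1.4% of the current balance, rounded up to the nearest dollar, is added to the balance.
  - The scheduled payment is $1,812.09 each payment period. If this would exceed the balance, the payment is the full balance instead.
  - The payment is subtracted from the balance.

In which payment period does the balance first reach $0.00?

7

Payment period 1: $10,656.55 +$150.00 interest = $10,806.55; pay $1,812.09 → $8,994.46
Payment period 2: $8,994.46 +$126.00 interest = $9,120.46; pay $1,812.09 → $7,308.37
Payment period 3: $7,308.37 +$103.00 interest = $7,411.37; pay $1,812.09 → $5,599.28
Payment period 4: $5,599.28 +$79.00 interest = $5,678.28; pay $1,812.09 → $3,866.19
Payment period 5: $3,866.19 +$55.00 interest = $3,921.19; pay $1,812.09 → $2,109.10
Payment period 6: $2,109.10 +$30.00 interest = $2,139.10; pay $1,812.09 → $327.01
Payment period 7: $327.01 +$5.00 interest = $332.01; pay $332.01 → $0.00
Balance reaches $0.00 in payment period 7.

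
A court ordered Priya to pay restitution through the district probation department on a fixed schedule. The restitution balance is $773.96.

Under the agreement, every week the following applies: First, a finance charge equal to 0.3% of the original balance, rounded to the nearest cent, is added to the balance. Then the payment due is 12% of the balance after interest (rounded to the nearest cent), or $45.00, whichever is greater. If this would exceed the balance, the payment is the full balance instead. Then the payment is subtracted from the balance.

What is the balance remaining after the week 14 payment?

Week 1: opening $773.96; interest $2.32 → $776.28; payment $93.15; balance $683.13
Week 2: opening $683.13; interest $2.32 → $685.45; payment $82.25; balance $603.20
Week 3: opening $603.20; interest $2.32 → $605.52; payment $72.66; balance $532.86
Week 4: opening $532.86; interest $2.32 → $535.18; payment $64.22; balance $470.96
Week 5: opening $470.96; interest $2.32 → $473.28; payment $56.79; balance $416.49
Week 6: opening $416.49; interest $2.32 → $418.81; payment $50.26; balance $368.55
Week 7: opening $368.55; interest $2.32 → $370.87; payment $45.00; balance $325.87
Week 8: opening $325.87; interest $2.32 → $328.19; payment $45.00; balance $283.19
Week 9: opening $283.19; interest $2.32 → $285.51; payment $45.00; balance $240.51
Week 10: opening $240.51; interest $2.32 → $242.83; payment $45.00; balance $197.83
Week 11: opening $197.83; interest $2.32 → $200.15; payment $45.00; balance $155.15
Week 12: opening $155.15; interest $2.32 → $157.47; payment $45.00; balance $112.47
Week 13: opening $112.47; interest $2.32 → $114.79; payment $45.00; balance $69.79
Week 14: opening $69.79; interest $2.32 → $72.11; payment $45.00; balance $27.11

$27.11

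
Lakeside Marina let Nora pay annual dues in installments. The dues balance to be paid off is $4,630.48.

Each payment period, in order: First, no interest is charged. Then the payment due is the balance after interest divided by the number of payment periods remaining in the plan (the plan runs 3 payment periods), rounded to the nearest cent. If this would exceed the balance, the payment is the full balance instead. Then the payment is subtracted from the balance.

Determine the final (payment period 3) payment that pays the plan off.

$1,543.49

# | Opening | Payment | End bal
1 | $4,630.48 | $1,543.49 | $3,086.99
2 | $3,086.99 | $1,543.50 | $1,543.49
3 | $1,543.49 | $1,543.49 | $0.00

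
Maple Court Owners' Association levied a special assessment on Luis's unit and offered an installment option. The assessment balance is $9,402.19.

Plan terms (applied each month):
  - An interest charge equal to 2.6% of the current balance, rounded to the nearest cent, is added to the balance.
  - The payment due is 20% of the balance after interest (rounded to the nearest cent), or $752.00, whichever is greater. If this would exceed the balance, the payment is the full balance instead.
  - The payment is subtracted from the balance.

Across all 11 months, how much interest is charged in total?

Month 1: $9,402.19 +$244.46 interest = $9,646.65; pay $1,929.33 → $7,717.32
Month 2: $7,717.32 +$200.65 interest = $7,917.97; pay $1,583.59 → $6,334.38
Month 3: $6,334.38 +$164.69 interest = $6,499.07; pay $1,299.81 → $5,199.26
Month 4: $5,199.26 +$135.18 interest = $5,334.44; pay $1,066.89 → $4,267.55
Month 5: $4,267.55 +$110.96 interest = $4,378.51; pay $875.70 → $3,502.81
Month 6: $3,502.81 +$91.07 interest = $3,593.88; pay $752.00 → $2,841.88
Month 7: $2,841.88 +$73.89 interest = $2,915.77; pay $752.00 → $2,163.77
Month 8: $2,163.77 +$56.26 interest = $2,220.03; pay $752.00 → $1,468.03
Month 9: $1,468.03 +$38.17 interest = $1,506.20; pay $752.00 → $754.20
Month 10: $754.20 +$19.61 interest = $773.81; pay $752.00 → $21.81
Month 11: $21.81 +$0.57 interest = $22.38; pay $22.38 → $0.00
Total interest: $244.46 + $200.65 + $164.69 + $135.18 + $110.96 + $91.07 + $73.89 + $56.26 + $38.17 + $19.61 + $0.57 = $1,135.51

$1,135.51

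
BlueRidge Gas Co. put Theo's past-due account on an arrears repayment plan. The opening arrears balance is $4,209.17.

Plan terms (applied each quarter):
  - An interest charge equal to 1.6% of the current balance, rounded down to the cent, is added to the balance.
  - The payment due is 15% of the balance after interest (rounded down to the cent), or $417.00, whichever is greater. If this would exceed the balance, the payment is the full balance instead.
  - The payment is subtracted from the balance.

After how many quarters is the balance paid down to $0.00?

10

# | Opening | Interest | Payment | End bal
1 | $4,209.17 | $67.34 | $641.47 | $3,635.04
2 | $3,635.04 | $58.16 | $553.98 | $3,139.22
3 | $3,139.22 | $50.22 | $478.41 | $2,711.03
4 | $2,711.03 | $43.37 | $417.00 | $2,337.40
5 | $2,337.40 | $37.39 | $417.00 | $1,957.79
6 | $1,957.79 | $31.32 | $417.00 | $1,572.11
7 | $1,572.11 | $25.15 | $417.00 | $1,180.26
8 | $1,180.26 | $18.88 | $417.00 | $782.14
9 | $782.14 | $12.51 | $417.00 | $377.65
10 | $377.65 | $6.04 | $383.69 | $0.00
Balance reaches $0.00 in quarter 10.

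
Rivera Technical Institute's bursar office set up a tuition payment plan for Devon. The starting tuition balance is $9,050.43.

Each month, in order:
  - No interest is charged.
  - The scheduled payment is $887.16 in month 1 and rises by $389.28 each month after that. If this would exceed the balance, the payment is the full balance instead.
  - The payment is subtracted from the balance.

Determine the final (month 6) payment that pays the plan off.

Month 1: opening $9,050.43; payment $887.16; balance $8,163.27
Month 2: opening $8,163.27; payment $1,276.44; balance $6,886.83
Month 3: opening $6,886.83; payment $1,665.72; balance $5,221.11
Month 4: opening $5,221.11; payment $2,055.00; balance $3,166.11
Month 5: opening $3,166.11; payment $2,444.28; balance $721.83
Month 6: opening $721.83; payment $721.83; balance $0.00

$721.83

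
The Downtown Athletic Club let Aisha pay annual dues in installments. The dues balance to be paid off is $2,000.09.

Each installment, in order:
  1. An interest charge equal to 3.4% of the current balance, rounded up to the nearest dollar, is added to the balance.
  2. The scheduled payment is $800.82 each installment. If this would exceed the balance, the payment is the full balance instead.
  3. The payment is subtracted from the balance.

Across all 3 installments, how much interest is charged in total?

$131.00

Installment 1: opening $2,000.09; interest $69.00 → $2,069.09; payment $800.82; balance $1,268.27
Installment 2: opening $1,268.27; interest $44.00 → $1,312.27; payment $800.82; balance $511.45
Installment 3: opening $511.45; interest $18.00 → $529.45; payment $529.45; balance $0.00
Total interest: $69.00 + $44.00 + $18.00 = $131.00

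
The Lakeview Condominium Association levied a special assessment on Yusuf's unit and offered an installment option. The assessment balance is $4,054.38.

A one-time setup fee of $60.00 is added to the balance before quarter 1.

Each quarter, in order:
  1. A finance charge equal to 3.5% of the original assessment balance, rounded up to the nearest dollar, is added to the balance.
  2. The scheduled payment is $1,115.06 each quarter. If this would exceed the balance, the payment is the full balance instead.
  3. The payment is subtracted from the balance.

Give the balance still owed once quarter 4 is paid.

$222.14

Quarter 1: $4,114.38 +$142.00 interest = $4,256.38; pay $1,115.06 → $3,141.32
Quarter 2: $3,141.32 +$142.00 interest = $3,283.32; pay $1,115.06 → $2,168.26
Quarter 3: $2,168.26 +$142.00 interest = $2,310.26; pay $1,115.06 → $1,195.20
Quarter 4: $1,195.20 +$142.00 interest = $1,337.20; pay $1,115.06 → $222.14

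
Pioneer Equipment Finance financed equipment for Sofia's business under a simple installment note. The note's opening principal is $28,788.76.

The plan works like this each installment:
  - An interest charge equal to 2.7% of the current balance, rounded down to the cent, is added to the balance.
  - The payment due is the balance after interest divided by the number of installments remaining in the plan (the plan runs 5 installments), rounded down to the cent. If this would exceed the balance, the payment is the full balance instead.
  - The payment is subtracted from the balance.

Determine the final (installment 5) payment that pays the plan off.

Installment 1: $28,788.76 +$777.29 interest = $29,566.05; pay $5,913.21 → $23,652.84
Installment 2: $23,652.84 +$638.62 interest = $24,291.46; pay $6,072.86 → $18,218.60
Installment 3: $18,218.60 +$491.90 interest = $18,710.50; pay $6,236.83 → $12,473.67
Installment 4: $12,473.67 +$336.78 interest = $12,810.45; pay $6,405.22 → $6,405.23
Installment 5: $6,405.23 +$172.94 interest = $6,578.17; pay $6,578.17 → $0.00

$6,578.17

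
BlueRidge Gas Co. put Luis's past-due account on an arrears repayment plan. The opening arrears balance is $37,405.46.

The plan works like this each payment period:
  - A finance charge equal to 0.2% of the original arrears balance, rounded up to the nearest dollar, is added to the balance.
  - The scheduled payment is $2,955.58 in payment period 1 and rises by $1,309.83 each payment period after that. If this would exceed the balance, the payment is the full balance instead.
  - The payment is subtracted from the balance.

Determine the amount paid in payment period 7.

$549.53

Payment period 1: $37,405.46 +$75.00 interest = $37,480.46; pay $2,955.58 → $34,524.88
Payment period 2: $34,524.88 +$75.00 interest = $34,599.88; pay $4,265.41 → $30,334.47
Payment period 3: $30,334.47 +$75.00 interest = $30,409.47; pay $5,575.24 → $24,834.23
Payment period 4: $24,834.23 +$75.00 interest = $24,909.23; pay $6,885.07 → $18,024.16
Payment period 5: $18,024.16 +$75.00 interest = $18,099.16; pay $8,194.90 → $9,904.26
Payment period 6: $9,904.26 +$75.00 interest = $9,979.26; pay $9,504.73 → $474.53
Payment period 7: $474.53 +$75.00 interest = $549.53; pay $549.53 → $0.00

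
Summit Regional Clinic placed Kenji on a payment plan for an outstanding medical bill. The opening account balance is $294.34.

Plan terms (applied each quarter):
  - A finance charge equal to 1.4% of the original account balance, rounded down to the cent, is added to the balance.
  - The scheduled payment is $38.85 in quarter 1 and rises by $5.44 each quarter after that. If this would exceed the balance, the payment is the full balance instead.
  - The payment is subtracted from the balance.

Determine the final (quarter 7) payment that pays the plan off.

Quarter 1: $294.34 +$4.12 interest = $298.46; pay $38.85 → $259.61
Quarter 2: $259.61 +$4.12 interest = $263.73; pay $44.29 → $219.44
Quarter 3: $219.44 +$4.12 interest = $223.56; pay $49.73 → $173.83
Quarter 4: $173.83 +$4.12 interest = $177.95; pay $55.17 → $122.78
Quarter 5: $122.78 +$4.12 interest = $126.90; pay $60.61 → $66.29
Quarter 6: $66.29 +$4.12 interest = $70.41; pay $66.05 → $4.36
Quarter 7: $4.36 +$4.12 interest = $8.48; pay $8.48 → $0.00

$8.48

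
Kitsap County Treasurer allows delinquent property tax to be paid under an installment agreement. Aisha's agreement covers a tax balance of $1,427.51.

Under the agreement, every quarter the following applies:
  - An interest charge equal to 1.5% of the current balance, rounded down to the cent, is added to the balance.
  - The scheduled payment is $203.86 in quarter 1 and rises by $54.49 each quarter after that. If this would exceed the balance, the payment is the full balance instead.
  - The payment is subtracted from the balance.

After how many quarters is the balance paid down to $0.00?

5

Quarter 1: $1,427.51 +$21.41 interest = $1,448.92; pay $203.86 → $1,245.06
Quarter 2: $1,245.06 +$18.67 interest = $1,263.73; pay $258.35 → $1,005.38
Quarter 3: $1,005.38 +$15.08 interest = $1,020.46; pay $312.84 → $707.62
Quarter 4: $707.62 +$10.61 interest = $718.23; pay $367.33 → $350.90
Quarter 5: $350.90 +$5.26 interest = $356.16; pay $356.16 → $0.00
Balance reaches $0.00 in quarter 5.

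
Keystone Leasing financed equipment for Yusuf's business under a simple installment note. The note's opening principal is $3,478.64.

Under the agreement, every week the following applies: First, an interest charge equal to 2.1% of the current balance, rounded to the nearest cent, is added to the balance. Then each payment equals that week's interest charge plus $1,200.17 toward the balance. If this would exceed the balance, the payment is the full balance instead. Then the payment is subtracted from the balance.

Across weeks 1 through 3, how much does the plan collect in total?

$3,622.18

# | Opening | Interest | Payment | End bal
1 | $3,478.64 | $73.05 | $1,273.22 | $2,278.47
2 | $2,278.47 | $47.85 | $1,248.02 | $1,078.30
3 | $1,078.30 | $22.64 | $1,100.94 | $0.00
Total paid: $3,622.18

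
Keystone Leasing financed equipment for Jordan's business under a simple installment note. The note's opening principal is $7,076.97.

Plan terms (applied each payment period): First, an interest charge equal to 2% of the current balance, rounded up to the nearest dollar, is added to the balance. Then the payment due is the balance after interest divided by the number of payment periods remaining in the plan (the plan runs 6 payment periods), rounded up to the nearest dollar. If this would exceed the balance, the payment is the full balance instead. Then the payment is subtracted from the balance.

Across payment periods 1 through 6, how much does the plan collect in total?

Payment period 1: opening $7,076.97; interest $142.00 → $7,218.97; payment $1,204.00; balance $6,014.97
Payment period 2: opening $6,014.97; interest $121.00 → $6,135.97; payment $1,228.00; balance $4,907.97
Payment period 3: opening $4,907.97; interest $99.00 → $5,006.97; payment $1,252.00; balance $3,754.97
Payment period 4: opening $3,754.97; interest $76.00 → $3,830.97; payment $1,277.00; balance $2,553.97
Payment period 5: opening $2,553.97; interest $52.00 → $2,605.97; payment $1,303.00; balance $1,302.97
Payment period 6: opening $1,302.97; interest $27.00 → $1,329.97; payment $1,329.97; balance $0.00
Total paid: $7,593.97

$7,593.97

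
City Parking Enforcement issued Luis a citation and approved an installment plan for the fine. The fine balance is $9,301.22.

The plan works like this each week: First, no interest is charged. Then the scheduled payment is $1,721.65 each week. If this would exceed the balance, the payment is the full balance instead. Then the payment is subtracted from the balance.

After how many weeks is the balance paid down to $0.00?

Week 1: opening $9,301.22; payment $1,721.65; balance $7,579.57
Week 2: opening $7,579.57; payment $1,721.65; balance $5,857.92
Week 3: opening $5,857.92; payment $1,721.65; balance $4,136.27
Week 4: opening $4,136.27; payment $1,721.65; balance $2,414.62
Week 5: opening $2,414.62; payment $1,721.65; balance $692.97
Week 6: opening $692.97; payment $692.97; balance $0.00
Balance reaches $0.00 in week 6.

6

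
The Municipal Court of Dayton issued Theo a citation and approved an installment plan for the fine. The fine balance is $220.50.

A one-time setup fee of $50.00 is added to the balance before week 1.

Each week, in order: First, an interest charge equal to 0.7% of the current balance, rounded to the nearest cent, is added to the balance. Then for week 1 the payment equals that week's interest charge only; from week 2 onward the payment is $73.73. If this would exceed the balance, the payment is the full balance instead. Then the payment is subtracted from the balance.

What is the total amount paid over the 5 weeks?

# | Opening | Interest | Payment | End bal
1 | $270.50 | $1.89 | $1.89 | $270.50
2 | $270.50 | $1.89 | $73.73 | $198.66
3 | $198.66 | $1.39 | $73.73 | $126.32
4 | $126.32 | $0.88 | $73.73 | $53.47
5 | $53.47 | $0.37 | $53.84 | $0.00
Total paid: $276.92

$276.92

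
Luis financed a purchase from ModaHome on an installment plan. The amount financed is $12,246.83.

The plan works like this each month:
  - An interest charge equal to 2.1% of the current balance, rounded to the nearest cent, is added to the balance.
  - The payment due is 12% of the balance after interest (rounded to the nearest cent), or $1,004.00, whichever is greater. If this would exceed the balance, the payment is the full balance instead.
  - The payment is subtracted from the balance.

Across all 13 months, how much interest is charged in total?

# | Opening | Interest | Payment | End bal
1 | $12,246.83 | $257.18 | $1,500.48 | $11,003.53
2 | $11,003.53 | $231.07 | $1,348.15 | $9,886.45
3 | $9,886.45 | $207.62 | $1,211.29 | $8,882.78
4 | $8,882.78 | $186.54 | $1,088.32 | $7,981.00
5 | $7,981.00 | $167.60 | $1,004.00 | $7,144.60
6 | $7,144.60 | $150.04 | $1,004.00 | $6,290.64
7 | $6,290.64 | $132.10 | $1,004.00 | $5,418.74
8 | $5,418.74 | $113.79 | $1,004.00 | $4,528.53
9 | $4,528.53 | $95.10 | $1,004.00 | $3,619.63
10 | $3,619.63 | $76.01 | $1,004.00 | $2,691.64
11 | $2,691.64 | $56.52 | $1,004.00 | $1,744.16
12 | $1,744.16 | $36.63 | $1,004.00 | $776.79
13 | $776.79 | $16.31 | $793.10 | $0.00
Total interest: $257.18 + $231.07 + $207.62 + $186.54 + $167.60 + $150.04 + $132.10 + $113.79 + $95.10 + $76.01 + $56.52 + $36.63 + $16.31 = $1,726.51

$1,726.51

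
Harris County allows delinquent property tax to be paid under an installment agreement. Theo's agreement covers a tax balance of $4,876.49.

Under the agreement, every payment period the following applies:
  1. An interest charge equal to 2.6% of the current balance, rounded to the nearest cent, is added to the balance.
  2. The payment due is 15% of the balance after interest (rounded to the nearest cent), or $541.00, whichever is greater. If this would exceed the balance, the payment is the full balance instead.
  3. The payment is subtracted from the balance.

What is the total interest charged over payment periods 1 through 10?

Payment period 1: $4,876.49 +$126.79 interest = $5,003.28; pay $750.49 → $4,252.79
Payment period 2: $4,252.79 +$110.57 interest = $4,363.36; pay $654.50 → $3,708.86
Payment period 3: $3,708.86 +$96.43 interest = $3,805.29; pay $570.79 → $3,234.50
Payment period 4: $3,234.50 +$84.10 interest = $3,318.60; pay $541.00 → $2,777.60
Payment period 5: $2,777.60 +$72.22 interest = $2,849.82; pay $541.00 → $2,308.82
Payment period 6: $2,308.82 +$60.03 interest = $2,368.85; pay $541.00 → $1,827.85
Payment period 7: $1,827.85 +$47.52 interest = $1,875.37; pay $541.00 → $1,334.37
Payment period 8: $1,334.37 +$34.69 interest = $1,369.06; pay $541.00 → $828.06
Payment period 9: $828.06 +$21.53 interest = $849.59; pay $541.00 → $308.59
Payment period 10: $308.59 +$8.02 interest = $316.61; pay $316.61 → $0.00
Total interest: $126.79 + $110.57 + $96.43 + $84.10 + $72.22 + $60.03 + $47.52 + $34.69 + $21.53 + $8.02 = $661.90

$661.90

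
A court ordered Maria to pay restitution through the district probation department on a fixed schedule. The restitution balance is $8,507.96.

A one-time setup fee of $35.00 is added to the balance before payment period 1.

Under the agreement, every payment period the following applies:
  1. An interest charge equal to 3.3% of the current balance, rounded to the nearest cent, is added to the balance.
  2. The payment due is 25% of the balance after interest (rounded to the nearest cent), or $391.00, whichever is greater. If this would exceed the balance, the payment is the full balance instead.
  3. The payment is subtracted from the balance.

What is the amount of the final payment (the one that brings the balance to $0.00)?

Payment period 1: opening $8,542.96; interest $281.92 → $8,824.88; payment $2,206.22; balance $6,618.66
Payment period 2: opening $6,618.66; interest $218.42 → $6,837.08; payment $1,709.27; balance $5,127.81
Payment period 3: opening $5,127.81; interest $169.22 → $5,297.03; payment $1,324.26; balance $3,972.77
Payment period 4: opening $3,972.77; interest $131.10 → $4,103.87; payment $1,025.97; balance $3,077.90
Payment period 5: opening $3,077.90; interest $101.57 → $3,179.47; payment $794.87; balance $2,384.60
Payment period 6: opening $2,384.60; interest $78.69 → $2,463.29; payment $615.82; balance $1,847.47
Payment period 7: opening $1,847.47; interest $60.97 → $1,908.44; payment $477.11; balance $1,431.33
Payment period 8: opening $1,431.33; interest $47.23 → $1,478.56; payment $391.00; balance $1,087.56
Payment period 9: opening $1,087.56; interest $35.89 → $1,123.45; payment $391.00; balance $732.45
Payment period 10: opening $732.45; interest $24.17 → $756.62; payment $391.00; balance $365.62
Payment period 11: opening $365.62; interest $12.07 → $377.69; payment $377.69; balance $0.00

$377.69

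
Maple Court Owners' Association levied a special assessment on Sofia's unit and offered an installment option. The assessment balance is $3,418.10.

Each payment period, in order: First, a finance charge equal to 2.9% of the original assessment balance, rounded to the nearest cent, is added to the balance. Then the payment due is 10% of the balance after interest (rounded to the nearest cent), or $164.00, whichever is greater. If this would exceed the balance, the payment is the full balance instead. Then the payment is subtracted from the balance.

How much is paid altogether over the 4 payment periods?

$1,265.18

# | Opening | Interest | Payment | End bal
1 | $3,418.10 | $99.12 | $351.72 | $3,165.50
2 | $3,165.50 | $99.12 | $326.46 | $2,938.16
3 | $2,938.16 | $99.12 | $303.73 | $2,733.55
4 | $2,733.55 | $99.12 | $283.27 | $2,549.40
Total paid: $1,265.18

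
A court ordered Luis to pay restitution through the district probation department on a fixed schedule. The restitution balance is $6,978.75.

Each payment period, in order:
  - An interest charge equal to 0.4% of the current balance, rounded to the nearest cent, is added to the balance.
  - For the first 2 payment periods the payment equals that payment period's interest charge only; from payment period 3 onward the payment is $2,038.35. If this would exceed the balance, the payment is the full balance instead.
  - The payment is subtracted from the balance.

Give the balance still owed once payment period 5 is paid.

Payment period 1: opening $6,978.75; interest $27.92 → $7,006.67; payment $27.92; balance $6,978.75
Payment period 2: opening $6,978.75; interest $27.92 → $7,006.67; payment $27.92; balance $6,978.75
Payment period 3: opening $6,978.75; interest $27.92 → $7,006.67; payment $2,038.35; balance $4,968.32
Payment period 4: opening $4,968.32; interest $19.87 → $4,988.19; payment $2,038.35; balance $2,949.84
Payment period 5: opening $2,949.84; interest $11.80 → $2,961.64; payment $2,038.35; balance $923.29

$923.29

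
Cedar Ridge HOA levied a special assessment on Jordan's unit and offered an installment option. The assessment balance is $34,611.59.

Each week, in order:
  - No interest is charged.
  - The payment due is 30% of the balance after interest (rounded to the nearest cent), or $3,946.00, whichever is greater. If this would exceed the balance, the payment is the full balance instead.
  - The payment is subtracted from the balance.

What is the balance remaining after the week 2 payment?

# | Opening | Payment | End bal
1 | $34,611.59 | $10,383.48 | $24,228.11
2 | $24,228.11 | $7,268.43 | $16,959.68

$16,959.68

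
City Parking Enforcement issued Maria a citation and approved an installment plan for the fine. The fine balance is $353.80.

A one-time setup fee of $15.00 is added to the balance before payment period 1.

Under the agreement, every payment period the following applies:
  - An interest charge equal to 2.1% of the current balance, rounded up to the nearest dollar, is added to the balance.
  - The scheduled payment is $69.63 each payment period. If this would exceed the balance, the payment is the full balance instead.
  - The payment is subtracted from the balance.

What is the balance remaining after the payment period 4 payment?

$115.28

Payment period 1: opening $368.80; interest $8.00 → $376.80; payment $69.63; balance $307.17
Payment period 2: opening $307.17; interest $7.00 → $314.17; payment $69.63; balance $244.54
Payment period 3: opening $244.54; interest $6.00 → $250.54; payment $69.63; balance $180.91
Payment period 4: opening $180.91; interest $4.00 → $184.91; payment $69.63; balance $115.28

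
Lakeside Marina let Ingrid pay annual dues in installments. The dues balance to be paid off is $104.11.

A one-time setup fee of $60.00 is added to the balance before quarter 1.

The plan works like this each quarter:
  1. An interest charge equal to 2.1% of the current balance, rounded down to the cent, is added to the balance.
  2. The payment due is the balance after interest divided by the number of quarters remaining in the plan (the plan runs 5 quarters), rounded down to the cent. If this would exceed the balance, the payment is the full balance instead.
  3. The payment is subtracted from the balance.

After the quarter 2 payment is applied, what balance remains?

# | Opening | Interest | Payment | End bal
1 | $164.11 | $3.44 | $33.51 | $134.04
2 | $134.04 | $2.81 | $34.21 | $102.64

$102.64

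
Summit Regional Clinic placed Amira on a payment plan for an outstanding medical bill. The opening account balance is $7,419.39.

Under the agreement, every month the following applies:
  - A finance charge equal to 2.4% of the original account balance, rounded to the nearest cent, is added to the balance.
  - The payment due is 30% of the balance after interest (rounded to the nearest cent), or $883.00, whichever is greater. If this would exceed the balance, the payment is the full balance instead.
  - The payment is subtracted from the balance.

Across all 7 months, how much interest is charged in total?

$1,246.49

Month 1: opening $7,419.39; interest $178.07 → $7,597.46; payment $2,279.24; balance $5,318.22
Month 2: opening $5,318.22; interest $178.07 → $5,496.29; payment $1,648.89; balance $3,847.40
Month 3: opening $3,847.40; interest $178.07 → $4,025.47; payment $1,207.64; balance $2,817.83
Month 4: opening $2,817.83; interest $178.07 → $2,995.90; payment $898.77; balance $2,097.13
Month 5: opening $2,097.13; interest $178.07 → $2,275.20; payment $883.00; balance $1,392.20
Month 6: opening $1,392.20; interest $178.07 → $1,570.27; payment $883.00; balance $687.27
Month 7: opening $687.27; interest $178.07 → $865.34; payment $865.34; balance $0.00
Total interest: $178.07 + $178.07 + $178.07 + $178.07 + $178.07 + $178.07 + $178.07 = $1,246.49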